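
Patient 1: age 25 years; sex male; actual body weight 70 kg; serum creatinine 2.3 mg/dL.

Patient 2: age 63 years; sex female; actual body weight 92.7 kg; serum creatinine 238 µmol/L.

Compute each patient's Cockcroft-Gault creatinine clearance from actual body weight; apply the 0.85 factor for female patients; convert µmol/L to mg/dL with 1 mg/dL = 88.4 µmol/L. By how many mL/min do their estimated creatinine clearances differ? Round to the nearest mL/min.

Patient 1: CrCl = (140 − 25) × 70 / (72 × 2.3) = 8050.0 / 165.60 ≈ 48.6 mL/min
Patient 2: SCr = 238 / 88.4 = 2.692 mg/dL
Patient 2: CrCl = (140 − 63) × 92.7 / (72 × 2.692) × 0.85 = 7137.9 / 193.82 × 0.85 ≈ 31.3 mL/min
|48.6 − 31.3| = 17.3 mL/min

17 mL/min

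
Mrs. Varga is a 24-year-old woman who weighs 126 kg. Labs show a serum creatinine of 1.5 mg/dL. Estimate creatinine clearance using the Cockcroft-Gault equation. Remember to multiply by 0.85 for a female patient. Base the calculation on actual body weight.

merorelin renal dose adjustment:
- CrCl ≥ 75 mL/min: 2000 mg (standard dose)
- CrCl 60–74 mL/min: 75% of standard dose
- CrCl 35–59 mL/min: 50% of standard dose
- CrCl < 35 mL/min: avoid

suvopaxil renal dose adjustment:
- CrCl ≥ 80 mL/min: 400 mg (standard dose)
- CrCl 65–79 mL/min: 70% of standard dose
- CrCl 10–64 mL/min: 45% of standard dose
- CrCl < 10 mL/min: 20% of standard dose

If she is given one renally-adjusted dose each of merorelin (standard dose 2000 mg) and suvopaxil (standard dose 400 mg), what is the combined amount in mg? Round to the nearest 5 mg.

2400 mg

CrCl = (140 − 24) × 126 / (72 × 1.5) × 0.85 = 14616.0 / 108.00 × 0.85 ≈ 115.0 mL/min
CrCl ≈ 115 mL/min.
merorelin: ≥ 75 mL/min → 100% of 2000 mg = 2000 mg.
suvopaxil: ≥ 80 mL/min → 100% of 400 mg = 400 mg.
Total = 2000 + 400 = 2400 mg.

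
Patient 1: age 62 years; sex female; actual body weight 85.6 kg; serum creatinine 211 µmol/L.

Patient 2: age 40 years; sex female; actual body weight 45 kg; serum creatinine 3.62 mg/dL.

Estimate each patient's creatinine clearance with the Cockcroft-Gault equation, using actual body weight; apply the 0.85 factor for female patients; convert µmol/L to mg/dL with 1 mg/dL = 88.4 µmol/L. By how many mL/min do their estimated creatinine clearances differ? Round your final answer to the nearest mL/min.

Patient 1: SCr = 211 / 88.4 = 2.387 mg/dL
Patient 1: CrCl = (140 − 62) × 85.6 / (72 × 2.387) × 0.85 = 6676.8 / 171.86 × 0.85 ≈ 33.0 mL/min
Patient 2: CrCl = (140 − 40) × 45 / (72 × 3.62) × 0.85 = 4500.0 / 260.64 × 0.85 ≈ 14.7 mL/min
|33.0 − 14.7| = 18.3 mL/min

18 mL/min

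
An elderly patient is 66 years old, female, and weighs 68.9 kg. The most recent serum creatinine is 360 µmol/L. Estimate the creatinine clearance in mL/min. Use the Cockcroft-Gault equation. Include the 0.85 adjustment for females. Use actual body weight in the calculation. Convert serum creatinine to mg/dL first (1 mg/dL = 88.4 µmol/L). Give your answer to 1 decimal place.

SCr = 360 / 88.4 = 4.072 mg/dL
CrCl = (140 − 66) × 68.9 / (72 × 4.072) × 0.85 = 5098.6 / 293.18 × 0.85 ≈ 14.8 mL/min

14.8 mL/min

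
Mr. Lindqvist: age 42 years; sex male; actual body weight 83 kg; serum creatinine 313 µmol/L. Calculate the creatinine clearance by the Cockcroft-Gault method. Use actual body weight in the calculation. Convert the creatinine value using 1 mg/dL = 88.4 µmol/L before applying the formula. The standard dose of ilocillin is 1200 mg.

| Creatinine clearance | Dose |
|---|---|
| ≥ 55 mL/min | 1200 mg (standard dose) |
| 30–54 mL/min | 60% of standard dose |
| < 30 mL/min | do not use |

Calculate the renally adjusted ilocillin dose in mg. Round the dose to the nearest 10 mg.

720 mg

SCr = 313 / 88.4 = 3.541 mg/dL
CrCl = (140 − 42) × 83 / (72 × 3.541) = 8134.0 / 254.95 ≈ 31.9 mL/min
CrCl ≈ 32 mL/min → bracket 30–54 mL/min.
60% of 1200 mg = 720 mg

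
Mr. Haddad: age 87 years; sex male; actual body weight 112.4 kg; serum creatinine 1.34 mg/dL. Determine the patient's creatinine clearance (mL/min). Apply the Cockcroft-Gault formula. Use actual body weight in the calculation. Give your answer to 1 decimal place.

CrCl = (140 − 87) × 112.4 / (72 × 1.34) = 5957.2 / 96.48 ≈ 61.7 mL/min

61.7 mL/min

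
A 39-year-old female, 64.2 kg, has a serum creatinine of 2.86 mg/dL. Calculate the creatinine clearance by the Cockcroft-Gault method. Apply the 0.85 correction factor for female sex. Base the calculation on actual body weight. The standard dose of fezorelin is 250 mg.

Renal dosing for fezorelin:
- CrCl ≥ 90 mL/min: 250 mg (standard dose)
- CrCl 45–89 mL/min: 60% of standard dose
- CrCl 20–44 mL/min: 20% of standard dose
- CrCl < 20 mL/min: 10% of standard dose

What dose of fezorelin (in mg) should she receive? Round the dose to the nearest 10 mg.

CrCl = (140 − 39) × 64.2 / (72 × 2.86) × 0.85 = 6484.2 / 205.92 × 0.85 ≈ 26.8 mL/min
CrCl ≈ 27 mL/min → bracket 20–44 mL/min.
20% of 250 mg = 50 mg

50 mg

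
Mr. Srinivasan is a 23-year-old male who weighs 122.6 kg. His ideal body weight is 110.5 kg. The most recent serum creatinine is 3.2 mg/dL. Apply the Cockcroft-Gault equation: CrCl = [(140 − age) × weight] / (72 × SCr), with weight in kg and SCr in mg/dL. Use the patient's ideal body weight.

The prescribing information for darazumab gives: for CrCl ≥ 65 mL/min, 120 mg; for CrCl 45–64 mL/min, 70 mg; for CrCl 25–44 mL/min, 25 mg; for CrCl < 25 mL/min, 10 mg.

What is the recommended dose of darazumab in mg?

70 mg

CrCl = (140 − 23) × 110.5 / (72 × 3.2) = 12928.5 / 230.40 ≈ 56.1 mL/min
CrCl ≈ 56 mL/min → bracket 45–64 mL/min.
Dose for this bracket: 70 mg.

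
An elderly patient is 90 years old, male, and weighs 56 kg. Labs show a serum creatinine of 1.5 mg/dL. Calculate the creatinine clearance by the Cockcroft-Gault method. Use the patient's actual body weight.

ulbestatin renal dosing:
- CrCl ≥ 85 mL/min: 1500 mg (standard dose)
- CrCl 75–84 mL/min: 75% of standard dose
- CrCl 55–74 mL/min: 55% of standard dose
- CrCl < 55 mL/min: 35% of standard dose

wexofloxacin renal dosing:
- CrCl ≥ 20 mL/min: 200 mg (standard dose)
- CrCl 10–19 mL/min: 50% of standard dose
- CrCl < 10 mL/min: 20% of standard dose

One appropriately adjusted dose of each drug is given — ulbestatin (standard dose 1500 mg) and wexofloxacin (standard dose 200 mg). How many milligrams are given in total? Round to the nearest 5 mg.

725 mg

CrCl = (140 − 90) × 56 / (72 × 1.5) = 2800.0 / 108.00 ≈ 25.9 mL/min
CrCl ≈ 26 mL/min.
ulbestatin: < 55 mL/min → 35% of 1500 mg = 525 mg.
wexofloxacin: ≥ 20 mL/min → 100% of 200 mg = 200 mg.
Total = 525 + 200 = 725 mg.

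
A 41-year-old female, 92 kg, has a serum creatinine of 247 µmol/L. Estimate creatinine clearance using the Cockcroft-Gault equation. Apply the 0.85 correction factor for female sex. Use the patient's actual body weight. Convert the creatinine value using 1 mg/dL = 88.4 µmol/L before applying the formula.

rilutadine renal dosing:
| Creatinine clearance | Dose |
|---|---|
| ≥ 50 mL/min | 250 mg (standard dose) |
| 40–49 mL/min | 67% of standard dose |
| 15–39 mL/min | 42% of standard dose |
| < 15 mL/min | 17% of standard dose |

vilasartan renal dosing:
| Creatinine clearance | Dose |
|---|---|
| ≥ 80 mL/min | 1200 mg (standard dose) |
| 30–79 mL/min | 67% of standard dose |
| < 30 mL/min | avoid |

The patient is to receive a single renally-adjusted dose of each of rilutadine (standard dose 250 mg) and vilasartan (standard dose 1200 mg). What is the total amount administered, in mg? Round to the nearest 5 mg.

SCr = 247 / 88.4 = 2.794 mg/dL
CrCl = (140 − 41) × 92 / (72 × 2.794) × 0.85 = 9108.0 / 201.17 × 0.85 ≈ 38.5 mL/min
CrCl ≈ 38 mL/min.
rilutadine: 15–39 mL/min → 42% of 250 mg = 105 mg.
vilasartan: 30–79 mL/min → 67% of 1200 mg = 804 mg.
Total = 105 + 804 = 909 mg.

910 mg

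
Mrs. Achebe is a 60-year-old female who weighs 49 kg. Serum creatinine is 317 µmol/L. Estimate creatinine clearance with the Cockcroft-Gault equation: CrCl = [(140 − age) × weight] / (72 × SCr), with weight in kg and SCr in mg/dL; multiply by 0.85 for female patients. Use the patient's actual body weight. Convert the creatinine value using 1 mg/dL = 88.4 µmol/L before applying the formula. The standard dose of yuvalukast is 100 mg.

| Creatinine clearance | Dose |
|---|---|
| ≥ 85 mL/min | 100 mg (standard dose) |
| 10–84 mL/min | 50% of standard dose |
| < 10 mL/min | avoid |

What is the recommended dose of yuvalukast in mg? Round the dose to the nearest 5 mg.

SCr = 317 / 88.4 = 3.586 mg/dL
CrCl = (140 − 60) × 49 / (72 × 3.586) × 0.85 = 3920.0 / 258.19 × 0.85 ≈ 12.9 mL/min
CrCl ≈ 13 mL/min → bracket 10–84 mL/min.
50% of 100 mg = 50 mg

50 mg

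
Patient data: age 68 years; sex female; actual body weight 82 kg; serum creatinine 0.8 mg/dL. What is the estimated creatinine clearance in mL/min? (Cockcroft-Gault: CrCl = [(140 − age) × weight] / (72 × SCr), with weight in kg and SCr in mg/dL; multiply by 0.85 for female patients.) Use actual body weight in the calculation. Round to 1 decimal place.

CrCl = (140 − 68) × 82 / (72 × 0.8) × 0.85 = 5904.0 / 57.60 × 0.85 ≈ 87.1 mL/min

87.1 mL/min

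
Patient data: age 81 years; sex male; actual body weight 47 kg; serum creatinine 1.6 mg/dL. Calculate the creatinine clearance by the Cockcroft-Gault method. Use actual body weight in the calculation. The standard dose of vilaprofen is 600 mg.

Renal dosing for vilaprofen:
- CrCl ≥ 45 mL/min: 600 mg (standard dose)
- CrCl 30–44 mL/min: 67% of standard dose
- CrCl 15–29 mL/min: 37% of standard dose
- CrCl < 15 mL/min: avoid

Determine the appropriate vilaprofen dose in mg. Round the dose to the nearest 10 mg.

220 mg

CrCl = (140 − 81) × 47 / (72 × 1.6) = 2773.0 / 115.20 ≈ 24.1 mL/min
CrCl ≈ 24 mL/min → bracket 15–29 mL/min.
37% of 600 mg = 222 mg → 220 mg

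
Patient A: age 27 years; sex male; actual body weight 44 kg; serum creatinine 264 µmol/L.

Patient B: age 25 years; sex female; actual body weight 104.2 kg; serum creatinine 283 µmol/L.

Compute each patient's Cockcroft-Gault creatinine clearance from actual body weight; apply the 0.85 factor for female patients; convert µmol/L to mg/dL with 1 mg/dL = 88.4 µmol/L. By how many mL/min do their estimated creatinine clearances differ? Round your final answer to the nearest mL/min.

Patient A: SCr = 264 / 88.4 = 2.986 mg/dL
Patient A: CrCl = (140 − 27) × 44 / (72 × 2.986) = 4972.0 / 214.99 ≈ 23.1 mL/min
Patient B: SCr = 283 / 88.4 = 3.201 mg/dL
Patient B: CrCl = (140 − 25) × 104.2 / (72 × 3.201) × 0.85 = 11983.0 / 230.47 × 0.85 ≈ 44.2 mL/min
|23.1 − 44.2| = 21.1 mL/min

21 mL/min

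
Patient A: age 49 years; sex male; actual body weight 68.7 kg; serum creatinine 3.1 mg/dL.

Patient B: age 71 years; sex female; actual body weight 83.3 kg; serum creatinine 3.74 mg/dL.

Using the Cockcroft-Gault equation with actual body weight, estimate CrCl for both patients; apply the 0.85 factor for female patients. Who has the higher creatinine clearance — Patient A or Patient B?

Patient A: CrCl = (140 − 49) × 68.7 / (72 × 3.1) = 6251.7 / 223.20 ≈ 28.0 mL/min
Patient B: CrCl = (140 − 71) × 83.3 / (72 × 3.74) × 0.85 = 5747.7 / 269.28 × 0.85 ≈ 18.1 mL/min
28.0 vs 18.1 mL/min → Patient A is higher.

Patient A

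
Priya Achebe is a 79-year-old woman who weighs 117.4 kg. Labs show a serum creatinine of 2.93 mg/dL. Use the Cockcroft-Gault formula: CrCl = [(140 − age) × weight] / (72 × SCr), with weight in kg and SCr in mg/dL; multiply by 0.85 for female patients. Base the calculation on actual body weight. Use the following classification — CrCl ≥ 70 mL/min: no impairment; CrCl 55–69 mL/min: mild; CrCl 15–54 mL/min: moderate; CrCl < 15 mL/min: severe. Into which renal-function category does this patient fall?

moderate

CrCl = (140 − 79) × 117.4 / (72 × 2.93) × 0.85 = 7161.4 / 210.96 × 0.85 ≈ 28.9 mL/min
29 mL/min falls in the 'moderate' range.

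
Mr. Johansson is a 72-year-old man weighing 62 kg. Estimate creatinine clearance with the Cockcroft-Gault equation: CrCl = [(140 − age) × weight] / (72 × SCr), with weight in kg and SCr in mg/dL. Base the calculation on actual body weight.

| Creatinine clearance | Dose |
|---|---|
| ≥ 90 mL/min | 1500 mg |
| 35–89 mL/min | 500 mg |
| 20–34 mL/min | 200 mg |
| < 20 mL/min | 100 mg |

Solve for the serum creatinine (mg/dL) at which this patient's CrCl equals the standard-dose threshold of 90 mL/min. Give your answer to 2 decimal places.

0.65 mg/dL

Standard dose requires CrCl ≥ 90 mL/min.
Set (140 − 72) × 62 / (72 × SCr) = 90
SCr = (140 − 72) × 62 / (72 × 90) = 0.651 mg/dL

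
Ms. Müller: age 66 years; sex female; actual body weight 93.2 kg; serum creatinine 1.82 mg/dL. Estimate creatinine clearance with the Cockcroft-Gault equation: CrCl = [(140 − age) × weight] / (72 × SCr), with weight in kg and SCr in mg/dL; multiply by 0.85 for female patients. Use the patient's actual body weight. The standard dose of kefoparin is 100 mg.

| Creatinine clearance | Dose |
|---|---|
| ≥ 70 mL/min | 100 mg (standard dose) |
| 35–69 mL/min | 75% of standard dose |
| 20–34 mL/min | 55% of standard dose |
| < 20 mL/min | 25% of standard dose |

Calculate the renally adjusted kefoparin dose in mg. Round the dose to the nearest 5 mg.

75 mg

CrCl = (140 − 66) × 93.2 / (72 × 1.82) × 0.85 = 6896.8 / 131.04 × 0.85 ≈ 44.7 mL/min
CrCl ≈ 45 mL/min → bracket 35–69 mL/min.
75% of 100 mg = 75 mg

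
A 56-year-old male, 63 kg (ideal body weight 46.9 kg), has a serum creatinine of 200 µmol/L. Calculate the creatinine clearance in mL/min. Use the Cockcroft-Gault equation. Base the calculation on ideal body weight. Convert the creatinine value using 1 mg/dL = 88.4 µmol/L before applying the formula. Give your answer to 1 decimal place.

SCr = 200 / 88.4 = 2.262 mg/dL
CrCl = (140 − 56) × 46.9 / (72 × 2.262) = 3939.6 / 162.86 ≈ 24.2 mL/min

24.2 mL/min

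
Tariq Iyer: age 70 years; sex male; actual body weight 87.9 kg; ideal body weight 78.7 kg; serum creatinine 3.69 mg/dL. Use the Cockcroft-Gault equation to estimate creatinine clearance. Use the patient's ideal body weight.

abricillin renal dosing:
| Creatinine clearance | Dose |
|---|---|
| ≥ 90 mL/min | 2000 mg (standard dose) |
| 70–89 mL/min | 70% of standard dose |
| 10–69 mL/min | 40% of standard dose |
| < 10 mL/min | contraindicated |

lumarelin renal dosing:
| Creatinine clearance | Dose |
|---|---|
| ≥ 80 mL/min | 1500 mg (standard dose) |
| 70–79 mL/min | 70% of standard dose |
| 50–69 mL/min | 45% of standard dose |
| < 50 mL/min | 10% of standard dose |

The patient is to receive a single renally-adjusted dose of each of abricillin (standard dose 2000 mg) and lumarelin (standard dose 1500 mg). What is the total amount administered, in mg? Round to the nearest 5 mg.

CrCl = (140 − 70) × 78.7 / (72 × 3.69) = 5509.0 / 265.68 ≈ 20.7 mL/min
CrCl ≈ 21 mL/min.
abricillin: 10–69 mL/min → 40% of 2000 mg = 800 mg.
lumarelin: < 50 mL/min → 10% of 1500 mg = 150 mg.
Total = 800 + 150 = 950 mg.

950 mg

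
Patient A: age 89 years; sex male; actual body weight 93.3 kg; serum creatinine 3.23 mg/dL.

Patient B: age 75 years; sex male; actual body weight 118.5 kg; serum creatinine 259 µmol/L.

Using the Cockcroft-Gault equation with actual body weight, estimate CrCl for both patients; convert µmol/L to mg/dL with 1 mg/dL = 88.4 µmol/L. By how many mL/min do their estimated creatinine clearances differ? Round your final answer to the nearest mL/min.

16 mL/min

Patient A: CrCl = (140 − 89) × 93.3 / (72 × 3.23) = 4758.3 / 232.56 ≈ 20.5 mL/min
Patient B: SCr = 259 / 88.4 = 2.93 mg/dL
Patient B: CrCl = (140 − 75) × 118.5 / (72 × 2.93) = 7702.5 / 210.96 ≈ 36.5 mL/min
|20.5 − 36.5| = 16.0 mL/min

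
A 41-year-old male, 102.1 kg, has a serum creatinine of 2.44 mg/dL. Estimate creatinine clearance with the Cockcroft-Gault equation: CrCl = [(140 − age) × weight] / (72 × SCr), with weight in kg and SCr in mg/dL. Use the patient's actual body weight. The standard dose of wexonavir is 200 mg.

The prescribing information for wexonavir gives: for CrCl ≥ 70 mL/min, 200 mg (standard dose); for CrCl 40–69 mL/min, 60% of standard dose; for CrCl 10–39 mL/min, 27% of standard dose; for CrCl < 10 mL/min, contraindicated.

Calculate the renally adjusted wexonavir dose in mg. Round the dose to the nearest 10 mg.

CrCl = (140 − 41) × 102.1 / (72 × 2.44) = 10107.9 / 175.68 ≈ 57.5 mL/min
CrCl ≈ 58 mL/min → bracket 40–69 mL/min.
60% of 200 mg = 120 mg

120 mg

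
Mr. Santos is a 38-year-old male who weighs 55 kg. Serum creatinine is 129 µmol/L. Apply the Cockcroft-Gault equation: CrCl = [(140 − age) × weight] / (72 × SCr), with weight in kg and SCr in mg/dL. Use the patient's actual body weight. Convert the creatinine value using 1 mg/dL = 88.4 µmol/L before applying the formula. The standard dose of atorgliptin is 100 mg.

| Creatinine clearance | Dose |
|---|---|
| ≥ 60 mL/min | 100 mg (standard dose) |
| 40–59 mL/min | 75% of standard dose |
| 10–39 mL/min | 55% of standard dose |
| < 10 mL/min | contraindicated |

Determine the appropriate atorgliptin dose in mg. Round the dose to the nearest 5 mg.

75 mg

SCr = 129 / 88.4 = 1.459 mg/dL
CrCl = (140 − 38) × 55 / (72 × 1.459) = 5610.0 / 105.05 ≈ 53.4 mL/min
CrCl ≈ 53 mL/min → bracket 40–59 mL/min.
75% of 100 mg = 75 mg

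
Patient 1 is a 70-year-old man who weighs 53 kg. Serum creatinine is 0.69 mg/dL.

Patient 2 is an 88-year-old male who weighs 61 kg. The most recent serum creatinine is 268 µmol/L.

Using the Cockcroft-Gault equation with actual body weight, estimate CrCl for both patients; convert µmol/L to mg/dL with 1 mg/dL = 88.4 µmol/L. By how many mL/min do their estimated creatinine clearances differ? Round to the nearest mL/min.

Patient 1: CrCl = (140 − 70) × 53 / (72 × 0.69) = 3710.0 / 49.68 ≈ 74.7 mL/min
Patient 2: SCr = 268 / 88.4 = 3.032 mg/dL
Patient 2: CrCl = (140 − 88) × 61 / (72 × 3.032) = 3172.0 / 218.30 ≈ 14.5 mL/min
|74.7 − 14.5| = 60.2 mL/min

60 mL/min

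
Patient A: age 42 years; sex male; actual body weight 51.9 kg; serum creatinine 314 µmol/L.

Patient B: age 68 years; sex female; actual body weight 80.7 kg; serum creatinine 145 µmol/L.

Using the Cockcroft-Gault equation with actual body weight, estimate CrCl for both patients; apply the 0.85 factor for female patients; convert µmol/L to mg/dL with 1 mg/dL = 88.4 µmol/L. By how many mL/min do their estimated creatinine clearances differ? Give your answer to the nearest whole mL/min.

Patient A: SCr = 314 / 88.4 = 3.552 mg/dL
Patient A: CrCl = (140 − 42) × 51.9 / (72 × 3.552) = 5086.2 / 255.74 ≈ 19.9 mL/min
Patient B: SCr = 145 / 88.4 = 1.64 mg/dL
Patient B: CrCl = (140 − 68) × 80.7 / (72 × 1.64) × 0.85 = 5810.4 / 118.08 × 0.85 ≈ 41.8 mL/min
|19.9 − 41.8| = 21.9 mL/min

22 mL/min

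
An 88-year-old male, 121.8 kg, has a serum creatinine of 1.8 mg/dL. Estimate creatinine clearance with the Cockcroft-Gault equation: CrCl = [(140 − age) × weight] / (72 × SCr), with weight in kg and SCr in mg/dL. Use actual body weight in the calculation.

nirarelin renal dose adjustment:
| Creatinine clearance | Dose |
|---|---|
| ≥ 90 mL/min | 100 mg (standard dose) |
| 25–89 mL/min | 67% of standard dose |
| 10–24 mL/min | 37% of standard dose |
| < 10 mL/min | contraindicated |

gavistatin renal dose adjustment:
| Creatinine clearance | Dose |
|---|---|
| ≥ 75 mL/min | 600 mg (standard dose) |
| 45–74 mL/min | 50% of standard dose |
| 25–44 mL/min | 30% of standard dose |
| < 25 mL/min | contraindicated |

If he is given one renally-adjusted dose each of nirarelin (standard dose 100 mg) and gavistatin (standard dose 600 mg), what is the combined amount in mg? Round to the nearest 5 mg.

365 mg

CrCl = (140 − 88) × 121.8 / (72 × 1.8) = 6333.6 / 129.60 ≈ 48.9 mL/min
CrCl ≈ 49 mL/min.
nirarelin: 25–89 mL/min → 67% of 100 mg = 67 mg.
gavistatin: 45–74 mL/min → 50% of 600 mg = 300 mg.
Total = 67 + 300 = 367 mg.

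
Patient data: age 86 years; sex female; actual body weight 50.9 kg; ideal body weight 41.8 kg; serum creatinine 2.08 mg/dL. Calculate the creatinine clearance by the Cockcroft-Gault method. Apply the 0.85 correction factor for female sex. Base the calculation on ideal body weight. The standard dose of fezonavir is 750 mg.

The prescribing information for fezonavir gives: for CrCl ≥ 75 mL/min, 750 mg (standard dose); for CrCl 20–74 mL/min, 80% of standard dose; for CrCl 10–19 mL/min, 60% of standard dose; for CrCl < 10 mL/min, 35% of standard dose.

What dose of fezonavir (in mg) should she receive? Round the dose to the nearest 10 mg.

CrCl = (140 − 86) × 41.8 / (72 × 2.08) × 0.85 = 2257.2 / 149.76 × 0.85 ≈ 12.8 mL/min
CrCl ≈ 13 mL/min → bracket 10–19 mL/min.
60% of 750 mg = 450 mg

450 mg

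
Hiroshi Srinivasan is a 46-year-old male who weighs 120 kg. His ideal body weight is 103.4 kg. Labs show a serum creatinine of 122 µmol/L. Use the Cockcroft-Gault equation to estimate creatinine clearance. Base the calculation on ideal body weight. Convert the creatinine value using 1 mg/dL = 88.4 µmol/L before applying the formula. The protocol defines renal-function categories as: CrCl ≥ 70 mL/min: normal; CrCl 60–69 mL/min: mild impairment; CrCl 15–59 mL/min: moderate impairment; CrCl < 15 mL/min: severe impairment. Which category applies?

SCr = 122 / 88.4 = 1.38 mg/dL
CrCl = (140 − 46) × 103.4 / (72 × 1.38) = 9719.6 / 99.36 ≈ 97.8 mL/min
98 mL/min falls in the 'normal' range.

normal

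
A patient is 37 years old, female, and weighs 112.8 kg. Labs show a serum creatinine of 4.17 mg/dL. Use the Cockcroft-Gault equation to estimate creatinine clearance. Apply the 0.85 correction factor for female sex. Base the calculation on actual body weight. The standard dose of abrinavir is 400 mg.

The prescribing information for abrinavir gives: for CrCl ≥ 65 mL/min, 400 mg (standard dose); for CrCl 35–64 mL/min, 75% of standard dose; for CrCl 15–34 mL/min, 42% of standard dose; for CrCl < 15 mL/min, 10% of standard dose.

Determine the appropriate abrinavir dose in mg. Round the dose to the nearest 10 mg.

CrCl = (140 − 37) × 112.8 / (72 × 4.17) × 0.85 = 11618.4 / 300.24 × 0.85 ≈ 32.9 mL/min
CrCl ≈ 33 mL/min → bracket 15–34 mL/min.
42% of 400 mg = 168 mg → 170 mg

170 mg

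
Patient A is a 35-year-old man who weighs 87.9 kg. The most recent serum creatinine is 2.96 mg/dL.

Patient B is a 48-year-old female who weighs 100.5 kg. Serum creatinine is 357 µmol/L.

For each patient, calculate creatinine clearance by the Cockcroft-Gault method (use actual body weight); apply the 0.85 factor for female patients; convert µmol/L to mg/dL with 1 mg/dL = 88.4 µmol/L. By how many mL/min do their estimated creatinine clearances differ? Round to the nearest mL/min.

16 mL/min

Patient A: CrCl = (140 − 35) × 87.9 / (72 × 2.96) = 9229.5 / 213.12 ≈ 43.3 mL/min
Patient B: SCr = 357 / 88.4 = 4.038 mg/dL
Patient B: CrCl = (140 − 48) × 100.5 / (72 × 4.038) × 0.85 = 9246.0 / 290.74 × 0.85 ≈ 27.0 mL/min
|43.3 − 27.0| = 16.3 mL/min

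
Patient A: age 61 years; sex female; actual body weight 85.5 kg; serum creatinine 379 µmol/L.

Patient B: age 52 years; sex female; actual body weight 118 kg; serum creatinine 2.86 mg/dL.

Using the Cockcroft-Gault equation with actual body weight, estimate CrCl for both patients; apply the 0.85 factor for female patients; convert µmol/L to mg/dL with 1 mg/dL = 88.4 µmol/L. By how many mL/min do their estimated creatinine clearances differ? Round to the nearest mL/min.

24 mL/min

Patient A: SCr = 379 / 88.4 = 4.287 mg/dL
Patient A: CrCl = (140 − 61) × 85.5 / (72 × 4.287) × 0.85 = 6754.5 / 308.66 × 0.85 ≈ 18.6 mL/min
Patient B: CrCl = (140 − 52) × 118 / (72 × 2.86) × 0.85 = 10384.0 / 205.92 × 0.85 ≈ 42.9 mL/min
|18.6 − 42.9| = 24.3 mL/min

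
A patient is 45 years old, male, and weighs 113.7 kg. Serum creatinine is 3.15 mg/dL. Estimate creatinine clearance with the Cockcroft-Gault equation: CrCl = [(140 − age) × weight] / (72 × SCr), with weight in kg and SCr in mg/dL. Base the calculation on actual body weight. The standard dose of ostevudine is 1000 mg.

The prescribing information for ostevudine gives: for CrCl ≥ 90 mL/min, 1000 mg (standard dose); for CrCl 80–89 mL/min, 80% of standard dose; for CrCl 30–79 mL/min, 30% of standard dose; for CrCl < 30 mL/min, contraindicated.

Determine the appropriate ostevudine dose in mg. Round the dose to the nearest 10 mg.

300 mg

CrCl = (140 − 45) × 113.7 / (72 × 3.15) = 10801.5 / 226.80 ≈ 47.6 mL/min
CrCl ≈ 48 mL/min → bracket 30–79 mL/min.
30% of 1000 mg = 300 mg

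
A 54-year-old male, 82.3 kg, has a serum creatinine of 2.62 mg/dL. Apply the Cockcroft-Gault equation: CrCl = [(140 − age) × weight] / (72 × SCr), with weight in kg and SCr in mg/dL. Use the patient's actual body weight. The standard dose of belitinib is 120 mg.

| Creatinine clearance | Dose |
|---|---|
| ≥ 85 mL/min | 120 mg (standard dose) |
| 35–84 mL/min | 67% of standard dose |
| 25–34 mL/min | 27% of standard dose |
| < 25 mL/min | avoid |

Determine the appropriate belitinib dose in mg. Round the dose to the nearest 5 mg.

CrCl = (140 − 54) × 82.3 / (72 × 2.62) = 7077.8 / 188.64 ≈ 37.5 mL/min
CrCl ≈ 38 mL/min → bracket 35–84 mL/min.
67% of 120 mg = 80.4 mg → 80 mg

80 mg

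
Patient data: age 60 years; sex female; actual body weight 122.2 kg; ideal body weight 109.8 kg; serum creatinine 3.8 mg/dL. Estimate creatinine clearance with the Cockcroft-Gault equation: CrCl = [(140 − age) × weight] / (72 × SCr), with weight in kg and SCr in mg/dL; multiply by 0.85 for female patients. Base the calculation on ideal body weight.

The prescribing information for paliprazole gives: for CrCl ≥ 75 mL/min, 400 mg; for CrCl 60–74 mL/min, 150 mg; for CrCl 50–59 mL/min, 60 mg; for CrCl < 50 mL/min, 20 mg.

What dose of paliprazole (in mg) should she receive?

CrCl = (140 − 60) × 109.8 / (72 × 3.8) × 0.85 = 8784.0 / 273.60 × 0.85 ≈ 27.3 mL/min
CrCl ≈ 27 mL/min → bracket < 50 mL/min.
Dose for this bracket: 20 mg.

20 mg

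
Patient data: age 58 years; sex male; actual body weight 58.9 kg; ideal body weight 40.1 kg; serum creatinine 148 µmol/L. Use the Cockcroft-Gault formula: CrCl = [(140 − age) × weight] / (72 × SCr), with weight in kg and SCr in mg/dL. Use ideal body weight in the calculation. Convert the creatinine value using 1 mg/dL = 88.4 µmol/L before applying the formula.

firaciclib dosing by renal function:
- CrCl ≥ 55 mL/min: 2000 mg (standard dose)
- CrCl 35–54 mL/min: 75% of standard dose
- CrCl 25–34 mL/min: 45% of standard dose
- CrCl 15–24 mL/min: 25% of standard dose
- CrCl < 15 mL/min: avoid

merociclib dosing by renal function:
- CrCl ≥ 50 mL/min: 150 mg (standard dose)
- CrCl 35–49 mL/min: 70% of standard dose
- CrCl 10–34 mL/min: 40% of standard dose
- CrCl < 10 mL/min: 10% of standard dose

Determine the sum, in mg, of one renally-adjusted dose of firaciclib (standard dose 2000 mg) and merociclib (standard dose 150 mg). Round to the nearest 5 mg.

960 mg

SCr = 148 / 88.4 = 1.674 mg/dL
CrCl = (140 − 58) × 40.1 / (72 × 1.674) = 3288.2 / 120.53 ≈ 27.3 mL/min
CrCl ≈ 27 mL/min.
firaciclib: 25–34 mL/min → 45% of 2000 mg = 900 mg.
merociclib: 10–34 mL/min → 40% of 150 mg = 60 mg.
Total = 900 + 60 = 960 mg.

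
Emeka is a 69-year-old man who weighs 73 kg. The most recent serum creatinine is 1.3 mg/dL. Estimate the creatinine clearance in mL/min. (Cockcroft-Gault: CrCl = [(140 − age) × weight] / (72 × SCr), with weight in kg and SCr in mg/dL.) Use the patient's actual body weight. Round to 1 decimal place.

55.4 mL/min

CrCl = (140 − 69) × 73 / (72 × 1.3) = 5183.0 / 93.60 ≈ 55.4 mL/min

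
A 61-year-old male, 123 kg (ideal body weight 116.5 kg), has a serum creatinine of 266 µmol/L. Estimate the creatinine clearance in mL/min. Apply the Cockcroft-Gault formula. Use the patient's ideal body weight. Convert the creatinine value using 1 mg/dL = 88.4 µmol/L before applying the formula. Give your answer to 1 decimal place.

42.5 mL/min

SCr = 266 / 88.4 = 3.009 mg/dL
CrCl = (140 − 61) × 116.5 / (72 × 3.009) = 9203.5 / 216.65 ≈ 42.5 mL/min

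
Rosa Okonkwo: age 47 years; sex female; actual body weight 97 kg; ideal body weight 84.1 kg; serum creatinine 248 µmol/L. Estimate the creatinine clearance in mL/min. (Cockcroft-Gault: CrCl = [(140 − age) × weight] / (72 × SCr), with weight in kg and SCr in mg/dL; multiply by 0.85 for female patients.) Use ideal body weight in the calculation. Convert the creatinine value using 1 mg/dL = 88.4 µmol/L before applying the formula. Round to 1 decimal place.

SCr = 248 / 88.4 = 2.805 mg/dL
CrCl = (140 − 47) × 84.1 / (72 × 2.805) × 0.85 = 7821.3 / 201.96 × 0.85 ≈ 32.9 mL/min

32.9 mL/min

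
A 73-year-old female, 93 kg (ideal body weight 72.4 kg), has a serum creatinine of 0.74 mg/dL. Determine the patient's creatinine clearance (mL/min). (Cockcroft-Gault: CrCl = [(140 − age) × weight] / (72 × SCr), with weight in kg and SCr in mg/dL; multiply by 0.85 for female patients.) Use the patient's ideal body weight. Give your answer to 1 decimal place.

77.4 mL/min

CrCl = (140 − 73) × 72.4 / (72 × 0.74) × 0.85 = 4850.8 / 53.28 × 0.85 ≈ 77.4 mL/min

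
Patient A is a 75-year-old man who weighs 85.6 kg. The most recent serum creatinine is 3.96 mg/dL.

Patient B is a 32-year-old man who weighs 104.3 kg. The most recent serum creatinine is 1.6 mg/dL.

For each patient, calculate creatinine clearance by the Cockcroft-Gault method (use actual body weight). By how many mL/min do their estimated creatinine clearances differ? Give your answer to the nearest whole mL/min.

78 mL/min

Patient A: CrCl = (140 − 75) × 85.6 / (72 × 3.96) = 5564.0 / 285.12 ≈ 19.5 mL/min
Patient B: CrCl = (140 − 32) × 104.3 / (72 × 1.6) = 11264.4 / 115.20 ≈ 97.8 mL/min
|19.5 − 97.8| = 78.3 mL/min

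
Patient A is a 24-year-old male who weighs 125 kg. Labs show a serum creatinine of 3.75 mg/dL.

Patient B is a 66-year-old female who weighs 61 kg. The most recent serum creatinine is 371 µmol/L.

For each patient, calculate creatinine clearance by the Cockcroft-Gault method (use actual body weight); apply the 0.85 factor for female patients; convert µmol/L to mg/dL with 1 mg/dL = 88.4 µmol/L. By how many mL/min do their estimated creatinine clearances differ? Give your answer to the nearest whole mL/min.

Patient A: CrCl = (140 − 24) × 125 / (72 × 3.75) = 14500.0 / 270.00 ≈ 53.7 mL/min
Patient B: SCr = 371 / 88.4 = 4.197 mg/dL
Patient B: CrCl = (140 − 66) × 61 / (72 × 4.197) × 0.85 = 4514.0 / 302.18 × 0.85 ≈ 12.7 mL/min
|53.7 − 12.7| = 41.0 mL/min

41 mL/min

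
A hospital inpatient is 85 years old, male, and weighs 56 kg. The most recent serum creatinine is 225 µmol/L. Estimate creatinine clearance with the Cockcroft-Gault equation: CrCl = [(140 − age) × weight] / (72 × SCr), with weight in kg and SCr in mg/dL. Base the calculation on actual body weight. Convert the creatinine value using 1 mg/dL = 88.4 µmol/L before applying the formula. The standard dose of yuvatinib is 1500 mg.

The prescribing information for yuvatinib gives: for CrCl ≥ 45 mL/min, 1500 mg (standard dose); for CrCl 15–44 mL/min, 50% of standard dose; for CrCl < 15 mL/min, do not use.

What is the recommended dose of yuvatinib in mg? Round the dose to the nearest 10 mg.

750 mg

SCr = 225 / 88.4 = 2.545 mg/dL
CrCl = (140 − 85) × 56 / (72 × 2.545) = 3080.0 / 183.24 ≈ 16.8 mL/min
CrCl ≈ 17 mL/min → bracket 15–44 mL/min.
50% of 1500 mg = 750 mg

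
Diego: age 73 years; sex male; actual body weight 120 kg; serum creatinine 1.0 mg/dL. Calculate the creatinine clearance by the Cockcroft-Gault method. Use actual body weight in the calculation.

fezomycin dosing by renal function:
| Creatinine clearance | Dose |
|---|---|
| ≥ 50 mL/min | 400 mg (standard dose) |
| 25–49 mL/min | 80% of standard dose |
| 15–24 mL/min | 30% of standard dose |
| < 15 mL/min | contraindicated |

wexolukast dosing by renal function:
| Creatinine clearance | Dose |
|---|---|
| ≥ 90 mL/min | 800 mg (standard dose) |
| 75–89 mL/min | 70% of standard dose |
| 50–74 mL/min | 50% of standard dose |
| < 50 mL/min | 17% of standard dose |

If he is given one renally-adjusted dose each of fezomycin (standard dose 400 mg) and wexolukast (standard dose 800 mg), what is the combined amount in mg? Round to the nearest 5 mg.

CrCl = (140 − 73) × 120 / (72 × 1) = 8040.0 / 72.00 ≈ 111.7 mL/min
CrCl ≈ 112 mL/min.
fezomycin: ≥ 50 mL/min → 100% of 400 mg = 400 mg.
wexolukast: ≥ 90 mL/min → 100% of 800 mg = 800 mg.
Total = 400 + 800 = 1200 mg.

1200 mg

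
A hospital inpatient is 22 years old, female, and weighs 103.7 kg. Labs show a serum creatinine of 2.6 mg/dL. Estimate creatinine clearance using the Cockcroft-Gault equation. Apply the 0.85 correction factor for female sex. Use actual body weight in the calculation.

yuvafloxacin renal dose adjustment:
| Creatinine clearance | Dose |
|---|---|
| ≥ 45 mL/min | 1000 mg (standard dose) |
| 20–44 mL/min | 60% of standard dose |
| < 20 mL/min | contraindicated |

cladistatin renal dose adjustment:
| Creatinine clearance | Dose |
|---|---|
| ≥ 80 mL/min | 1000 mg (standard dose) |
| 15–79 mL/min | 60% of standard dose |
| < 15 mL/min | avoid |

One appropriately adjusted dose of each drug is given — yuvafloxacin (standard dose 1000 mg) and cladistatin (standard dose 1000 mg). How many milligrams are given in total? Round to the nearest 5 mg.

1600 mg

CrCl = (140 − 22) × 103.7 / (72 × 2.6) × 0.85 = 12236.6 / 187.20 × 0.85 ≈ 55.6 mL/min
CrCl ≈ 56 mL/min.
yuvafloxacin: ≥ 45 mL/min → 100% of 1000 mg = 1000 mg.
cladistatin: 15–79 mL/min → 60% of 1000 mg = 600 mg.
Total = 1000 + 600 = 1600 mg.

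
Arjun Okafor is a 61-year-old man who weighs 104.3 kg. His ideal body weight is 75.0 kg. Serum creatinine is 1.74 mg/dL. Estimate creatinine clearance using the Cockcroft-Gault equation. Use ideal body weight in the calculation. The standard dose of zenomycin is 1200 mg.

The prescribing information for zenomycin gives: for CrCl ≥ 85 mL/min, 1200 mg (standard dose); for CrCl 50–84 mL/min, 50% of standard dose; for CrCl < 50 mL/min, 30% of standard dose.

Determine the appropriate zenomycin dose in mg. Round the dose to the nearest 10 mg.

360 mg

CrCl = (140 − 61) × 75 / (72 × 1.74) = 5925.0 / 125.28 ≈ 47.3 mL/min
CrCl ≈ 47 mL/min → bracket < 50 mL/min.
30% of 1200 mg = 360 mg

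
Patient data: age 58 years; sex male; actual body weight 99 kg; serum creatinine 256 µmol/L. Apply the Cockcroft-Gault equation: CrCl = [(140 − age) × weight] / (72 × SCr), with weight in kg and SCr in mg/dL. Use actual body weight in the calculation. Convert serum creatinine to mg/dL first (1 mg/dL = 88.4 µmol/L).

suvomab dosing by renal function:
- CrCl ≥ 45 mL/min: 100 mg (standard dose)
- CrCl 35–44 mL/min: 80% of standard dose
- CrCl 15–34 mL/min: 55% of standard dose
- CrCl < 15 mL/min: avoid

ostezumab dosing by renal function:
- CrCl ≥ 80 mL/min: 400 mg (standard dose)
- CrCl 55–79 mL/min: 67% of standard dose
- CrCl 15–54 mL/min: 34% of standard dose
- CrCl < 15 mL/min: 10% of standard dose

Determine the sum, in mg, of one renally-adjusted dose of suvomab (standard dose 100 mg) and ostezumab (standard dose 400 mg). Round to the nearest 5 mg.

SCr = 256 / 88.4 = 2.896 mg/dL
CrCl = (140 − 58) × 99 / (72 × 2.896) = 8118.0 / 208.51 ≈ 38.9 mL/min
CrCl ≈ 39 mL/min.
suvomab: 35–44 mL/min → 80% of 100 mg = 80 mg.
ostezumab: 15–54 mL/min → 34% of 400 mg = 136 mg.
Total = 80 + 136 = 216 mg.

215 mg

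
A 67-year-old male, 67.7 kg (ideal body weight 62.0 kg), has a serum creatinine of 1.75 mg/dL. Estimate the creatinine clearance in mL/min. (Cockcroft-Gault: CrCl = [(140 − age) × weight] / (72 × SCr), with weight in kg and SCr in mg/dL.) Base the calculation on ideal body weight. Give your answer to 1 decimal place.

CrCl = (140 − 67) × 62 / (72 × 1.75) = 4526.0 / 126.00 ≈ 35.9 mL/min

35.9 mL/min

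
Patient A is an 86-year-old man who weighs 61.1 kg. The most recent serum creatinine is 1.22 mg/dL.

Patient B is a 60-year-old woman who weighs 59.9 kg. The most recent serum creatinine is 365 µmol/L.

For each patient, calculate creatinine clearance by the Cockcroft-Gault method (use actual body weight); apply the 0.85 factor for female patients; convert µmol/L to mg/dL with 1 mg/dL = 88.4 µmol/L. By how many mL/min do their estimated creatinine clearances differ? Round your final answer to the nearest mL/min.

Patient A: CrCl = (140 − 86) × 61.1 / (72 × 1.22) = 3299.4 / 87.84 ≈ 37.6 mL/min
Patient B: SCr = 365 / 88.4 = 4.129 mg/dL
Patient B: CrCl = (140 − 60) × 59.9 / (72 × 4.129) × 0.85 = 4792.0 / 297.29 × 0.85 ≈ 13.7 mL/min
|37.6 − 13.7| = 23.9 mL/min

24 mL/min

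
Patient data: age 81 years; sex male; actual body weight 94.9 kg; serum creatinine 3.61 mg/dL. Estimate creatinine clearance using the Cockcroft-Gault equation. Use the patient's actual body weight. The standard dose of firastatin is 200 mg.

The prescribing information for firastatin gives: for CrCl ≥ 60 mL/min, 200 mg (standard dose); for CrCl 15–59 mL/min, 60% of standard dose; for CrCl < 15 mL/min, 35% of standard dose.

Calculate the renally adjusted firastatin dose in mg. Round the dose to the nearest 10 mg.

CrCl = (140 − 81) × 94.9 / (72 × 3.61) = 5599.1 / 259.92 ≈ 21.5 mL/min
CrCl ≈ 22 mL/min → bracket 15–59 mL/min.
60% of 200 mg = 120 mg

120 mg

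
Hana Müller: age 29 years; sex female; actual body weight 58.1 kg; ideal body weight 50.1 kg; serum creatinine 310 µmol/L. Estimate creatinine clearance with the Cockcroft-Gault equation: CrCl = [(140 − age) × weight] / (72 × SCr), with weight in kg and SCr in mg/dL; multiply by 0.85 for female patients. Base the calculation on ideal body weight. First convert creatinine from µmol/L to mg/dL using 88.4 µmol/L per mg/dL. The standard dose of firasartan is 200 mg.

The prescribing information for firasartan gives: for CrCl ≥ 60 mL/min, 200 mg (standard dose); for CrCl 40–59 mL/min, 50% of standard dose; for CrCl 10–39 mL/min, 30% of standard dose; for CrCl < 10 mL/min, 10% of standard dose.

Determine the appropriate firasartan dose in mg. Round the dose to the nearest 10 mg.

SCr = 310 / 88.4 = 3.507 mg/dL
CrCl = (140 − 29) × 50.1 / (72 × 3.507) × 0.85 = 5561.1 / 252.50 × 0.85 ≈ 18.7 mL/min
CrCl ≈ 19 mL/min → bracket 10–39 mL/min.
30% of 200 mg = 60 mg

60 mg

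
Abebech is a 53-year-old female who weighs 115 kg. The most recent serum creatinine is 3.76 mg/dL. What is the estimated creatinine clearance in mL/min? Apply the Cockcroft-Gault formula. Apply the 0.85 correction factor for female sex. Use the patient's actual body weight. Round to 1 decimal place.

31.4 mL/min

CrCl = (140 − 53) × 115 / (72 × 3.76) × 0.85 = 10005.0 / 270.72 × 0.85 ≈ 31.4 mL/min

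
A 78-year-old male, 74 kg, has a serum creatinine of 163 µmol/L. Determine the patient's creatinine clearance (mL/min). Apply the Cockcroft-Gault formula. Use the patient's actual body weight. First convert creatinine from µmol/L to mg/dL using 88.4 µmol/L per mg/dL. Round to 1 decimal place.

SCr = 163 / 88.4 = 1.844 mg/dL
CrCl = (140 − 78) × 74 / (72 × 1.844) = 4588.0 / 132.77 ≈ 34.6 mL/min

34.6 mL/min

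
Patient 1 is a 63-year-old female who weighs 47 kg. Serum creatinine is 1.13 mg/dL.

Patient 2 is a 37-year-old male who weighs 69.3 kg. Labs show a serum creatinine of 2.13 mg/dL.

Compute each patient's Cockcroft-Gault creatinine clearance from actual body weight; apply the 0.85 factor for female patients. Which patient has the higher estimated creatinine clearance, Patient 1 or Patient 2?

Patient 2

Patient 1: CrCl = (140 − 63) × 47 / (72 × 1.13) × 0.85 = 3619.0 / 81.36 × 0.85 ≈ 37.8 mL/min
Patient 2: CrCl = (140 − 37) × 69.3 / (72 × 2.13) = 7137.9 / 153.36 ≈ 46.5 mL/min
37.8 vs 46.5 mL/min → Patient 2 is higher.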